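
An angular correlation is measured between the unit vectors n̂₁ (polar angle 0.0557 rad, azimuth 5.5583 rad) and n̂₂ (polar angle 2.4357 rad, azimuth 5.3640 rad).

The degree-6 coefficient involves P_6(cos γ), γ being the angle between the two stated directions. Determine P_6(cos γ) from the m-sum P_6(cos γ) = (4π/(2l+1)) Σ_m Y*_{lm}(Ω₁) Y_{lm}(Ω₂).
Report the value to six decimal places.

Summing Y*_{l m}(θ₁,φ₁)·Y_{l m}(θ₂,φ₂) over m ∈ [−6, 6]; prefactor 4π/(2·6+1) = 0.966644:
  m=-6: Y*=-0.00000 + 0.00000j  Y=0.02590 - 0.02501j  product 0.00000 + 0.00000j
  m=-5: Y*=-0.00000 + 0.00000j  Y=0.01700 + 0.14532j  product -0.00000 - 0.00000j
  m=-4: Y*=-0.00003 - 0.00001j  Y=-0.29191 - 0.17306j  product 0.00001 + 0.00001j
  m=-3: Y*=-0.00051 - 0.00074j  Y=0.42296 - 0.17092j  product -0.00034 - 0.00022j
  m=-2: Y*=0.00193 - 0.01588j  Y=-0.05959 + 0.21737j  product 0.00334 + 0.00137j
  m=-1: Y*=0.13523 - 0.11978j  Y=0.16105 + 0.21114j  product 0.04707 + 0.00926j
  m=+0: Y*=0.98424 + 0.00000j  Y=-0.31609 + 0.00000j  product -0.31111 + 0.00000j
  m=+1: Y*=-0.13523 - 0.11978j  Y=-0.16105 + 0.21114j  product 0.04707 - 0.00926j
  m=+2: Y*=0.00193 + 0.01588j  Y=-0.05959 - 0.21737j  product 0.00334 - 0.00137j
  m=+3: Y*=0.00051 - 0.00074j  Y=-0.42296 - 0.17092j  product -0.00034 + 0.00022j
  m=+4: Y*=-0.00003 + 0.00001j  Y=-0.29191 + 0.17306j  product 0.00001 - 0.00001j
  m=+5: Y*=0.00000 + 0.00000j  Y=-0.01700 + 0.14532j  product -0.00000 + 0.00000j
  m=+6: Y*=-0.00000 - 0.00000j  Y=0.02590 + 0.02501j  product 0.00000 - 0.00000j
Total Σ_m = -0.21096 - 0.00000j. Multiply by 0.966644: -0.20393 - 0.00000j. P_6(cos γ) = -0.203927

-0.203927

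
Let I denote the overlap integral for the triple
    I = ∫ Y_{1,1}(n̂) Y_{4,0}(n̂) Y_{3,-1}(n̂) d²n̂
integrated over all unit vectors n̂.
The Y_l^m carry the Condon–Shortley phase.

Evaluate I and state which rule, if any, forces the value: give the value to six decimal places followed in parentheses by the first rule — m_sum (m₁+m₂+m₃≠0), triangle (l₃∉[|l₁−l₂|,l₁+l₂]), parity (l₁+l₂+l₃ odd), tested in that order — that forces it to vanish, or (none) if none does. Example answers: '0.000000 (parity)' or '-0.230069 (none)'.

0.150786 (none)

m-sum 0 ✓  L=8 even ✓  3≤3≤5 ✓
Π(2lᵢ+1) = 3×9×7 = 189
triangle coeff Δ(1,4,3) = 1/252
Σ_t [1,1]: t=1:−1/36 = -1/36
(3j)²=4/63 [(1 4 3; 0 0 0)], sign=+1
Σ_t [0,0]: t=0:+1/96 = 1/96
(3j)²=1/42 [(1 4 3; 1 0 -1)], sign=+1
⇒ 4πI² = 2/7
I = (+1)√(2/7/(4π)) = 0.15078601
No selection rule forces the value: the integral is nonzero (none).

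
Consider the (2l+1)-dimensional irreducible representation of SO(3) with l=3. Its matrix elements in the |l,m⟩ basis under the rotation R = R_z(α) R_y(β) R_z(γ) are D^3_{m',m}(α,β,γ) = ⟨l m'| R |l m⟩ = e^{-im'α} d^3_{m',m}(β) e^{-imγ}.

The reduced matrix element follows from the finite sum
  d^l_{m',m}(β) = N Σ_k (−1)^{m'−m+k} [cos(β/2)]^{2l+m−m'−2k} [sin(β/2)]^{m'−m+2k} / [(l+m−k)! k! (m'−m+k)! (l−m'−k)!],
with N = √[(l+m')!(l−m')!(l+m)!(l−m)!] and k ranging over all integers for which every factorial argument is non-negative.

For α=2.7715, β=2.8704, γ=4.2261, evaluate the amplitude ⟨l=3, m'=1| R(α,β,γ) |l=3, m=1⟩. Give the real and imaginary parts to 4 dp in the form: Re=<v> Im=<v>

D^3_{1,1}(2.7715,2.8704,4.2261) = e^{-i·1·2.7715}·d^3_{1,1}(2.8704)·e^{-i·1·4.2261}. Compute d first:
c=cos(2.870400/2)=0.135181, s=sin(2.870400/2)=0.990821; N=√[24·2·24·2]=48.000000
The bounds max(0,m−m')=0 and min(l+m,l−m')=2 give 3 terms
  k=0: (−1)^0·48.0000/(48)·0.1352^6·0.9908^0 = +0.000006
  k=1: (−1)^1·48.0000/(6)·0.1352^4·0.9908^2 = -0.002623
  k=2: (−1)^2·48.0000/(8)·0.1352^2·0.9908^4 = +0.105673
d^3_{1,1}(2.8704) = +0.000006 -0.002623 +0.105673 = +0.103057
Phases: e^{-i·(1)·2.7715}=-0.932294-0.361702i, e^{-i·(1)·4.2261}=-0.467348+0.884073i ⇒ D=+0.077857-0.067520i

Re=0.0779 Im=-0.0675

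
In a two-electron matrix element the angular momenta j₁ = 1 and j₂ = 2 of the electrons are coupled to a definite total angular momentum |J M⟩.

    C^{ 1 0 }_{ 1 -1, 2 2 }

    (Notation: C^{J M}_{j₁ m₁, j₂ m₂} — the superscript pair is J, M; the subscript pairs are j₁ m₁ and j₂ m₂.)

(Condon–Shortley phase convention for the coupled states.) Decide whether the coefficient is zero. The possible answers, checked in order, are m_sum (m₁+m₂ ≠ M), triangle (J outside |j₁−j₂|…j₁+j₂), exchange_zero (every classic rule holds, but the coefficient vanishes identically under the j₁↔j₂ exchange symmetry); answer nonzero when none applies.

m_sum

m-sum: m₁+m₂ = -1+2 = 1, M = 0  ✗ ⇒ coefficient is 0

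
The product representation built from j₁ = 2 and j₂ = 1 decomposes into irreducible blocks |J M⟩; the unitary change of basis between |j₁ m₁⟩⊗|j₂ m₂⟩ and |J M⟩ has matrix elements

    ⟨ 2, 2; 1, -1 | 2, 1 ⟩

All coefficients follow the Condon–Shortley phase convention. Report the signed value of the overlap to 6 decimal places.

+0.577350  (= +√(1/3))

j₁+j₂−J=1  J+j₁−j₂=3  J−j₁+j₂=1  j₁+j₂+J+1=6
(j₁±m₁, j₂±m₂, J±M) = (4,0,0,2,3,1)
P² = 12
sum k=0..0:
  [0] +1/6 = 1/6
S = 1/6
C² = P²·S² = 1/3 ; C = +0.577350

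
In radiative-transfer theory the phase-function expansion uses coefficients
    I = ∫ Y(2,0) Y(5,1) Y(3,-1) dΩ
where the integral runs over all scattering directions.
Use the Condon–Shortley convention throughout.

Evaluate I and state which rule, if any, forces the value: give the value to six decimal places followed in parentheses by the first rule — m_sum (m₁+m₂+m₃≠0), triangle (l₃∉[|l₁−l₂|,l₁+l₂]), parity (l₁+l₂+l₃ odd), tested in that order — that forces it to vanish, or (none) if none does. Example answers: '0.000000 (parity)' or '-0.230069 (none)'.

-0.227318 (none)

Checks pass: Σm=0; 10 even; l₃=3∈[3,7].
(2·2+1)(2·5+1)(2·3+1) = 385
Δ: 4! 0! 6! / 11! → 1/2310
sum: t=2:+1/144 = 1/144
3j²(2 5 3; 0 0 0) = Δ·Π!·Σ² = 10/231  (sign -1)
sum: t=2:+1/192 = 1/192
3j²(2 5 3; 0 1 -1) = Δ·Π!·Σ² = 3/77  (sign +1)
combine: 4πI² = 385·10/231·3/77 = 50/77
take √, sign -1: I = -0.22731846
No selection rule forces the value: the integral is nonzero (none).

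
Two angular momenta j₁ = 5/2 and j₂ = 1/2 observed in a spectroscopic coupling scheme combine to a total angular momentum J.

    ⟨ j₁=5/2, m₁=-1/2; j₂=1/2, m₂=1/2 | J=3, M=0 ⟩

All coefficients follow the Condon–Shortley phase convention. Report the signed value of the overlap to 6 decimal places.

√[7·0!5!1!/7! · 2!3!1!0!3!3!] = √(72)
  +(−1)^0/∏(0,0,3,1,2,0)! = 1/12  (running 1/12)
⟨..|..⟩ = √(72)·(1/12) = +0.707107

+0.707107  (= +√(1/2))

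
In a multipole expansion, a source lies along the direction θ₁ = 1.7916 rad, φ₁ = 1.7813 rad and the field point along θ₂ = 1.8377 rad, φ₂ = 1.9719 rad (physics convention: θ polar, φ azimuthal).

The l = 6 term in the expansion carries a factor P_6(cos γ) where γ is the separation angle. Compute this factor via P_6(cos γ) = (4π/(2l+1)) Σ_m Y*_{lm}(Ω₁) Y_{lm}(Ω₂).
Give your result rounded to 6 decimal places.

0.652964

Term-by-term m-sum for l=6 (normalisation 4π/13 = 0.966644):
  term(m=-6) = (0.067205, -0.147628)   from Y*(Ω₁)=(-0.126279, -0.397261), Y(Ω₂)=(0.288670, 0.260931)
  term(m=-5) = (0.069198, -0.097381)   from Y*(Ω₁)=(0.281560, -0.160568), Y(Ω₂)=(0.334287, -0.155226)
  term(m=-4) = (0.008012, -0.007652)   from Y*(Ω₁)=(-0.101726, -0.113949), Y(Ω₂)=(0.002438, 0.072488)
  term(m=-3) = (0.094943, -0.061097)   from Y*(Ω₁)=(0.193430, -0.264454), Y(Ω₂)=(0.321582, 0.123800)
  term(m=-2) = (-0.001713, 0.000687)   from Y*(Ω₁)=(-0.060143, -0.026931), Y(Ω₂)=(0.019471, -0.020137)
  term(m=-1) = (0.101252, -0.019536)   from Y*(Ω₁)=(0.066904, -0.313118), Y(Ω₂)=(0.125744, 0.296500)
  term(m=+0) = (-0.002297, -0.000000)   from Y*(Ω₁)=(-0.042129, -0.000000), Y(Ω₂)=(0.054512, 0.000000)
  term(m=+1) = (0.101252, 0.019536)   from Y*(Ω₁)=(-0.066904, -0.313118), Y(Ω₂)=(-0.125744, 0.296500)
  term(m=+2) = (-0.001713, -0.000687)   from Y*(Ω₁)=(-0.060143, 0.026931), Y(Ω₂)=(0.019471, 0.020137)
  term(m=+3) = (0.094943, 0.061097)   from Y*(Ω₁)=(-0.193430, -0.264454), Y(Ω₂)=(-0.321582, 0.123800)
  term(m=+4) = (0.008012, 0.007652)   from Y*(Ω₁)=(-0.101726, 0.113949), Y(Ω₂)=(0.002438, -0.072488)
  term(m=+5) = (0.069198, 0.097381)   from Y*(Ω₁)=(-0.281560, -0.160568), Y(Ω₂)=(-0.334287, -0.155226)
  term(m=+6) = (0.067205, 0.147628)   from Y*(Ω₁)=(-0.126279, 0.397261), Y(Ω₂)=(0.288670, -0.260931)
Accumulated sum (0.675496, 0.000000); after 4π/(2l+1) scaling, (0.652964, 0.000000) ⇒ P_6 = 0.652964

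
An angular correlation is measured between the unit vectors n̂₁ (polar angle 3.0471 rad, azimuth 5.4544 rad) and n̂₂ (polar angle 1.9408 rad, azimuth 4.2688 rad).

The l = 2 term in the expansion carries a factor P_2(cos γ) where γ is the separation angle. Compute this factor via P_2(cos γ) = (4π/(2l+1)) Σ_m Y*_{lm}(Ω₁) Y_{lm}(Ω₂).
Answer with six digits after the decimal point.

Expand P_2 via completeness: Σ_{m} conj(Y_{2,m}) at Ω₁ times Y_{2,m} at Ω₂ —
  m=-2: (-0.00030 - 0.00343j) × (-0.21207 - 0.26031j) = -0.00083 + 0.00080j  (running Σ = -0.00083 + 0.00080j)
  m=-1: (-0.04904 + 0.05349j) × (0.11179 - 0.23525j) = 0.00710 + 0.01752j  (running Σ = 0.00627 + 0.01832j)
  m=0: (0.62236 + 0.00000j) × (-0.19166 + 0.00000j) = -0.11928 + 0.00000j  (running Σ = -0.11301 + 0.01832j)
  m=1: (0.04904 + 0.05349j) × (-0.11179 - 0.23525j) = 0.00710 - 0.01752j  (running Σ = -0.10591 + 0.00080j)
  m=2: (-0.00030 + 0.00343j) × (-0.21207 + 0.26031j) = -0.00083 - 0.00080j  (running Σ = -0.10674 - 0.00000j)
Total Σ_m = -0.10674 - 0.00000j. Multiply by 2.513274: -0.26826 - 0.00000j. P_2(cos γ) = -0.268258

-0.268258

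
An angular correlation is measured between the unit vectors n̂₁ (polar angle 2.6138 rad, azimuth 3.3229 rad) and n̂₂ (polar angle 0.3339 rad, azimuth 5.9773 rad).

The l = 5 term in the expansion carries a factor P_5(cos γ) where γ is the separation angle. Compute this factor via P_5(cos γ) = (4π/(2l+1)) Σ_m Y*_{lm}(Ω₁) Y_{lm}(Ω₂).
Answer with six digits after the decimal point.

Addition theorem: P_5(cos γ) = (4π/11) Σ_m Y*_{lm}(Ω₁) Y_{lm}(Ω₂), m = −5…5:
  [-5]  conj(Y_{5,-5})(Ω₁) = -0.00927 - 0.01184j ; Y_{5,-5}(Ω₂) = 0.00007 + 0.00175j ; Δ = 0.00002 - 0.00002j
  [-4]  conj(Y_{5,-4})(Ω₁) = -0.06105 - 0.05411j ; Y_{5,-4}(Ω₂) = 0.00544 + 0.01504j ; Δ = 0.00048 - 0.00121j
  [-3]  conj(Y_{5,-3})(Ω₁) = -0.21619 - 0.13075j ; Y_{5,-3}(Ω₂) = 0.05205 + 0.06802j ; Δ = -0.00236 - 0.02151j
  [-2]  conj(Y_{5,-2})(Ω₁) = -0.43023 - 0.16323j ; Y_{5,-2}(Ω₂) = 0.23621 + 0.16571j ; Δ = -0.07458 - 0.10985j
  [-1]  conj(Y_{5,-1})(Ω₁) = -0.35683 - 0.06541j ; Y_{5,-1}(Ω₂) = 0.52398 + 0.16547j ; Δ = -0.17615 - 0.09332j
  [+0]  conj(Y_{5,0})(Ω₁) = 0.21731 + 0.00000j ; Y_{5,0}(Ω₂) = 0.29965 + 0.00000j ; Δ = 0.06512 + 0.00000j
  [+1]  conj(Y_{5,1})(Ω₁) = 0.35683 - 0.06541j ; Y_{5,1}(Ω₂) = -0.52398 + 0.16547j ; Δ = -0.17615 + 0.09332j
  [+2]  conj(Y_{5,2})(Ω₁) = -0.43023 + 0.16323j ; Y_{5,2}(Ω₂) = 0.23621 - 0.16571j ; Δ = -0.07458 + 0.10985j
  [+3]  conj(Y_{5,3})(Ω₁) = 0.21619 - 0.13075j ; Y_{5,3}(Ω₂) = -0.05205 + 0.06802j ; Δ = -0.00236 + 0.02151j
  [+4]  conj(Y_{5,4})(Ω₁) = -0.06105 + 0.05411j ; Y_{5,4}(Ω₂) = 0.00544 - 0.01504j ; Δ = 0.00048 + 0.00121j
  [+5]  conj(Y_{5,5})(Ω₁) = 0.00927 - 0.01184j ; Y_{5,5}(Ω₂) = -0.00007 + 0.00175j ; Δ = 0.00002 + 0.00002j
Σ over m = -0.44004 - 0.00000j; ×(4π/11) → -0.50270 - 0.00000j. Real part: -0.502703

-0.502703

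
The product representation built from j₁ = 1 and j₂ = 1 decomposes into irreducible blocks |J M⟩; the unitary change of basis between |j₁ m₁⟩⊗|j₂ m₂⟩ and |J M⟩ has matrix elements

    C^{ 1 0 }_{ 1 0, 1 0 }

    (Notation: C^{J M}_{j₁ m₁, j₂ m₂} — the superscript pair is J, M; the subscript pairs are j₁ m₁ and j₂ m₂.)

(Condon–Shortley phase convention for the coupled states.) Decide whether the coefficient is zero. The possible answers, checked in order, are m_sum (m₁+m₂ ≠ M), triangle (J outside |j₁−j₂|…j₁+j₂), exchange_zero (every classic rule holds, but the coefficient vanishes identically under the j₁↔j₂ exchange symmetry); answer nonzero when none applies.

exchange_zero

m-sum: m₁+m₂ = 0+0 = 0, M = 0  ✓
triangle: |j₁−j₂| = 0 ≤ J = 1 ≤ j₁+j₂ = 2  ✓
exchange: j₁=j₂ and m₁=m₂, and (−1)^(j₁+j₂−J) = (−1)^1 = −1 forces ⟨j₁m₁;j₂m₂|JM⟩ = −⟨j₂m₂;j₁m₁|JM⟩ = −⟨j₁m₁;j₂m₂|JM⟩ ⇒ the coefficient vanishes identically
Racah sum check: Σ_k collapses to 0 ⇒ CG = 0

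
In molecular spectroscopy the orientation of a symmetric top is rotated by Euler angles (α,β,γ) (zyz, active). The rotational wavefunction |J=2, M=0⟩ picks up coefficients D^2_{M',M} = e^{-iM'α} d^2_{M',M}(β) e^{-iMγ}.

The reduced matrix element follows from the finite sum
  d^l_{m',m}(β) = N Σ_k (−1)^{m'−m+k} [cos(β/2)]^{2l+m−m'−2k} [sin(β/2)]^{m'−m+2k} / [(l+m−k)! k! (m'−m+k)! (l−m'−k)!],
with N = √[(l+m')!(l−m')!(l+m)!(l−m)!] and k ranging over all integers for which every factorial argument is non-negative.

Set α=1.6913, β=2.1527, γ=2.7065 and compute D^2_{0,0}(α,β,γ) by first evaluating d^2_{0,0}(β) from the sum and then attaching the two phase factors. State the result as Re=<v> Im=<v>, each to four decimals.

Re=-0.0469 Im=0.0000

Split into d^2_{0,0}(β=2.1527) × two z-phases.
Half-angle: c=0.474544, s=0.880232. N=√(2·2·2·2)=4.000000
k: max(0,(0)−(0))=0 … min(2+(0),2−(0))=2
  k=0: (−1)^0·4.0000/(4)·0.4745^4·0.8802^0 = +0.050712
  k=1: (−1)^1·4.0000/(1)·0.4745^2·0.8802^2 = -0.697923
  k=2: (−1)^2·4.0000/(4)·0.4745^0·0.8802^4 = +0.600327
d^2_{0,0}(2.1527) = +0.050712 -0.697923 +0.600327 = -0.046885
Phases: e^{-i·(0)·1.6913}=+1.000000+0.000000i, e^{-i·(0)·2.7065}=+1.000000+0.000000i ⇒ D=-0.046885+0.000000i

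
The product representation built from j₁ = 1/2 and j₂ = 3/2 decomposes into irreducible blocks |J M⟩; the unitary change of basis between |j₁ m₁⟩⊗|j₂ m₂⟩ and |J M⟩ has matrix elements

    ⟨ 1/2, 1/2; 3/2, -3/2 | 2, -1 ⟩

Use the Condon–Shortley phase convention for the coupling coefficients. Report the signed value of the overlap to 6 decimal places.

√[5·0!1!3!/5! · 1!0!0!3!1!3!] = √(9)
  +(−1)^0/∏(0,0,0,0,1,3)! = 1/6  (running 1/6)
⟨..|..⟩ = √(9)·(1/6) = +0.500000

+√(1/4) ≈ +0.500000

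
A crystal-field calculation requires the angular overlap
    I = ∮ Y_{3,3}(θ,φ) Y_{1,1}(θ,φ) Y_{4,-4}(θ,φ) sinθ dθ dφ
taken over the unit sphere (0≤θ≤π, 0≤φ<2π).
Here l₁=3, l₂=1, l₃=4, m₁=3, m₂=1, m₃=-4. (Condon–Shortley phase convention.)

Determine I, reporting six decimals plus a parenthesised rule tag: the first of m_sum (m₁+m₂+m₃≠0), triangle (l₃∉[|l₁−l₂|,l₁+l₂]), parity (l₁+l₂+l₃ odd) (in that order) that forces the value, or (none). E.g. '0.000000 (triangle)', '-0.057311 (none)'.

Rules hold: Σm=0, L=8 even, 2≤4≤4.
N = 7·3·9 = 189
Δ = 0!·6!·2!/9! = 1/252
Racah Σ t=0..0: t=0:+1/36 = 1/36
⇒ 3j(3 1 4; 0 0 0)² = 4/63, sgn +1
Racah Σ t=0..0: t=0:+1/1440 = 1/1440
⇒ 3j(3 1 4; 3 1 -4)² = 1/9, sgn +1
4πI² = N·(3j₀)²·(3jₘ)² = 4/3
I = +1·√(1.33333/4π) = 0.32573501
No selection rule forces the value: the integral is nonzero (none).

0.325735 (none)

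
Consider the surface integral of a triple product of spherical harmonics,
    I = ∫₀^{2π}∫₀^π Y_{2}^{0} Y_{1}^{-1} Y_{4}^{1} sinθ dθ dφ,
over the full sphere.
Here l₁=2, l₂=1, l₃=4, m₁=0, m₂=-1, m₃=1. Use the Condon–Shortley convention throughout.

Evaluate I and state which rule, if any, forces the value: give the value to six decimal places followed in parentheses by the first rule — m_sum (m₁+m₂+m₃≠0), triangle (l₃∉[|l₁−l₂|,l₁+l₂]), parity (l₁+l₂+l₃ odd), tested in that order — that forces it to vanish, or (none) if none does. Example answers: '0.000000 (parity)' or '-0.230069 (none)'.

0.000000 (triangle)

|2−1|≤4≤2+1 violated ⇒ I = 0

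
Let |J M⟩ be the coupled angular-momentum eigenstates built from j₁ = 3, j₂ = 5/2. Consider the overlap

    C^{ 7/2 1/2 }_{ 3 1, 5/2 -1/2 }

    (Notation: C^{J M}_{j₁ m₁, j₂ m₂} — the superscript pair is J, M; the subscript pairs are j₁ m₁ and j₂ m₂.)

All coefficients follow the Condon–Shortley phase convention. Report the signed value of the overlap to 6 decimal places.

triangle: 2!×4!×3!/10! = 288/3628800
(j±m)!: 4!×2!×2!×3!×4!×3! = 82944
prefactor² = (2J+1)×Δ×N² = 9216/175
  k=0: +1/(0!×2!×2!×2!×2!×1!) = 1/16
  k=1: −1/(1!×1!×1!×1!×3!×2!) = -1/12
  k=2: +1/(2!×0!×0!×0!×4!×3!) = 1/288
Σ = -5/288  ⇒  CG² = 9216/175×(-5/288)² = 1/63
CG = −√(1/63) = -0.125988

−√(1/63) = -0.125988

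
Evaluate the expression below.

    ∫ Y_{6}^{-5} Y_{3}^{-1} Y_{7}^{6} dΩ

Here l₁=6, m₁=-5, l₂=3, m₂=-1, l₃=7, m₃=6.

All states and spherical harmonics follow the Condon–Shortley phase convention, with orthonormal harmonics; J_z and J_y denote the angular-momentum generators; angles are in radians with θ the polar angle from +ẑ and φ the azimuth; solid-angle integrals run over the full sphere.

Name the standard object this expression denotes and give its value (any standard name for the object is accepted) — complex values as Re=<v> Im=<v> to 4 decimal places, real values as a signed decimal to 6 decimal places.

Gaunt coefficient, -0.034007

This is a Gaunt coefficient — the integral of a triple product of spherical harmonics over the sphere.
m-sum 0 ✓  L=16 even ✓  3≤7≤9 ✓
Π(2lᵢ+1) = 13×7×15 = 1365
triangle coeff Δ(6,3,7) = 1/2042040
Σ_t [0,2]: t=0:+1/207360 t=1:−1/57600 t=2:+1/207360 = -1/129600
(3j)²=168/12155 [(6 3 7; 0 0 0)], sign=+1
Σ_t [1,2]: t=1:−1/21772800 t=2:+1/17418240 = 1/87091200
(3j)²=11/14280 [(6 3 7; -5 -1 6)], sign=-1
⇒ 4πI² = 21/1445
I = (-1)√(21/1445/(4π)) = -0.03400719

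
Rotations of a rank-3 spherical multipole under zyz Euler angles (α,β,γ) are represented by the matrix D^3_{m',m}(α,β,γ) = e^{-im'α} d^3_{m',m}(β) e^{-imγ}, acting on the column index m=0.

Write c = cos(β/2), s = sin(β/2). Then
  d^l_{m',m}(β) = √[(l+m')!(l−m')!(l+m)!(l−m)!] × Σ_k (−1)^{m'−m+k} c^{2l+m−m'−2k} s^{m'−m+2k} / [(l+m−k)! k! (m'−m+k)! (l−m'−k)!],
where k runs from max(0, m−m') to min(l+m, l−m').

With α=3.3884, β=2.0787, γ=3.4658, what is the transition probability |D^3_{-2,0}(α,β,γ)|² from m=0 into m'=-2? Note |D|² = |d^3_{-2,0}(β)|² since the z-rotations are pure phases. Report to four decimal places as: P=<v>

Split into d^3_{-2,0}(β=2.0787) × two z-phases.
Half-angle: c=0.506781, s=0.862075. N=√(1·120·6·6)=65.726707
k∈{2,3} keeps every argument non-negative
  k=2: (−1)^0·65.7267/(12)·0.5068^4·0.8621^2 = +0.268492
  k=3: (−1)^1·65.7267/(12)·0.5068^2·0.8621^4 = -0.776928
d^3_{-2,0}(2.0787) = +0.268492 -0.776928 = -0.508437
|D^3_{-2,0}|² = |d^3_{-2,0}(β)|² = (-0.508437)² = 0.258508 (the z-rotation phases have unit modulus)

P=0.2585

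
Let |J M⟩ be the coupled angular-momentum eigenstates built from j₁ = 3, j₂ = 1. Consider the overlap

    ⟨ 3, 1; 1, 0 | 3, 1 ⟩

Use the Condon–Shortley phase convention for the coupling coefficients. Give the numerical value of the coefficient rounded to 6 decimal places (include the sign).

+√(1/12) = +0.288675

triangle: 1!·5!·1!/8! = 120/40320
(j±m)!: 4!·2!·1!·1!·4!·2! = 2304
prefactor² = (2J+1)·Δ·N² = 48
  k=0: +1/(0!·1!·2!·1!·3!·0!) = 1/12
  k=1: −1/(1!·0!·1!·0!·4!·1!) = -1/24
Σ = 1/24  ⇒  CG² = 48·(1/24)² = 1/12
CG = +√(1/12) = +0.288675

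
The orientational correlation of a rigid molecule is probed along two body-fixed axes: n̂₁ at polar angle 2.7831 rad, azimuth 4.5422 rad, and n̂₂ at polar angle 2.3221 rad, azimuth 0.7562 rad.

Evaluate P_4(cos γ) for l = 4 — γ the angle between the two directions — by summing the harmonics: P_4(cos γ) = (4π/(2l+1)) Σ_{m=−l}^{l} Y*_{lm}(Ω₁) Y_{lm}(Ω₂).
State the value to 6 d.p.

-0.176499

Term-by-term m-sum for l=4 (normalisation 4π/9 = 1.396263):
  m=-4: Y*=+0.005212-0.004221i  Y=-0.125363-0.014708i  product -0.000715+0.000452i
  m=-3: Y*=-0.024740-0.044170i  Y=+0.214262+0.255517i  product +0.005985-0.015785i
  m=-2: Y*=-0.199461+0.070642i  Y=+0.023581-0.403351i  product +0.023790+0.082119i
  m=-1: Y*=+0.082618+0.480753i  Y=-0.044897+0.042349i  product -0.024068-0.018085i
  m=+0: Y*=+0.381486-0.000000i  Y=-0.357525+0.000000i  product -0.136391+0.000000i
  m=+1: Y*=-0.082618+0.480753i  Y=+0.044897+0.042349i  product -0.024068+0.018085i
  m=+2: Y*=-0.199461-0.070642i  Y=+0.023581+0.403351i  product +0.023790-0.082119i
  m=+3: Y*=+0.024740-0.044170i  Y=-0.214262+0.255517i  product +0.005985+0.015785i
  m=+4: Y*=+0.005212+0.004221i  Y=-0.125363+0.014708i  product -0.000715-0.000452i
Accumulated sum -0.126408+0.000000i; after 4π/(2l+1) scaling, -0.176499+0.000000i ⇒ P_4 = -0.176499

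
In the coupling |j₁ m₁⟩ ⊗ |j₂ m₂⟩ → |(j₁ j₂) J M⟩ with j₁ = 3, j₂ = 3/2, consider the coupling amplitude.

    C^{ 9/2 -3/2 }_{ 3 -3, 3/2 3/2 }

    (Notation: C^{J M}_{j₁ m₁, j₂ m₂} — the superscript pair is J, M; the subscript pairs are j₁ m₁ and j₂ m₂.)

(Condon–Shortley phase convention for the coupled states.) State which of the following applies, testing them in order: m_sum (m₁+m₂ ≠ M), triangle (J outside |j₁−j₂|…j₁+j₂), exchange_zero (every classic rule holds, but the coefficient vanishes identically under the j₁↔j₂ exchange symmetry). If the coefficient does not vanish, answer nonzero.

m-sum: m₁+m₂ = -3+3/2 = -3/2, M = -3/2  ✓
triangle: |j₁−j₂| = 3/2 ≤ J = 9/2 ≤ j₁+j₂ = 9/2  ✓
exchange: j₁≠j₂ or m₁≠m₂ — the exchange symmetry imposes no constraint here
value check: CG = +√(1/84) = +0.109109 ≠ 0

nonzero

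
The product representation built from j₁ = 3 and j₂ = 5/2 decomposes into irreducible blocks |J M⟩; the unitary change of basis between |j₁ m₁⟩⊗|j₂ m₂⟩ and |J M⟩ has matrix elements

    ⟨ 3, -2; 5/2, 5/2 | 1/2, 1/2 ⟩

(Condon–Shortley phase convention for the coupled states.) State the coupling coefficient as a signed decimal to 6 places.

-0.218218  (= −√(1/21))

triangle: 5!×1!×0!/7! = 120/5040
(j±m)!: 1!×5!×5!×0!×1!×0! = 14400
prefactor² = (2J+1)×Δ×N² = 4800/7
  k=5: −1/(5!×0!×0!×0!×1!×0!) = -1/120
Σ = -1/120  ⇒  CG² = 4800/7×(-1/120)² = 1/21
CG = −√(1/21) = -0.218218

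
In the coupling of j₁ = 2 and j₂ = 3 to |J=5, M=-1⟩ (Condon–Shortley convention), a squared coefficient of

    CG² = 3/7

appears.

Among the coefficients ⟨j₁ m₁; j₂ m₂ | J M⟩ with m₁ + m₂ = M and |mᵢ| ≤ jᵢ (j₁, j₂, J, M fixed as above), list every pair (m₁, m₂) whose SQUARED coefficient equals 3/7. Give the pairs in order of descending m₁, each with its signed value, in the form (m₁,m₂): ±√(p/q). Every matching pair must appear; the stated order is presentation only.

Admissible pairs with m₁+m₂ = M = -1: (-2,1), (-1,0), (0,-1), (1,-2), (2,-3)
  (m₁,m₂)=(2,-3): CG² = 1/210, CG = +√(1/210)
  (m₁,m₂)=(1,-2): CG² = 4/35, CG = +√(4/35)
  (m₁,m₂)=(0,-1): CG² = 3/7, CG = +√(3/7)   ← matches the target
  (m₁,m₂)=(-1,0): CG² = 8/21, CG = +√(8/21)
  (m₁,m₂)=(-2,1): CG² = 1/14, CG = +√(1/14)
Pairs with CG² = 3/7: (0,-1): +√(3/7)

(0,-1): +√(3/7)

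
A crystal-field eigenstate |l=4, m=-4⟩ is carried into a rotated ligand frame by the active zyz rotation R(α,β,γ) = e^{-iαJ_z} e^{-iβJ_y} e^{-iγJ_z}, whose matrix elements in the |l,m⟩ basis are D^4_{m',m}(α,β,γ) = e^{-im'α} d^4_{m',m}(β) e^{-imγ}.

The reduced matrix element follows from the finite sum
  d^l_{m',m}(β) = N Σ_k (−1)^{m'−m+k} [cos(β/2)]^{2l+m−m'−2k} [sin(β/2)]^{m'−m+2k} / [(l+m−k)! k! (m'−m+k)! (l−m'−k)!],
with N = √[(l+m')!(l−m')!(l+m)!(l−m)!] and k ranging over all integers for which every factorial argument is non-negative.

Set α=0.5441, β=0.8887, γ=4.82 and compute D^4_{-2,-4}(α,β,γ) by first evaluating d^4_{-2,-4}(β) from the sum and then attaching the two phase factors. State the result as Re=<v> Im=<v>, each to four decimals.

D^4_{-2,-4}(0.5441,0.8887,4.8200) = e^{-i·-2·0.5441}·d^4_{-2,-4}(0.8887)·e^{-i·-4·4.8200}. Compute d first:
Half-angle: c=0.902890, s=0.429871. N=√(2·720·1·40320)=7619.763776
k∈{0} keeps every argument non-negative
  k=0: (−1)^2·7619.7638/(1440)·0.9029^6·0.4299^2 = +0.529743
d^4_{-2,-4}(0.8887) = +0.529743
D = (+0.464081+0.885793i)·(+0.529743)·(+0.908781+0.417274i) = +0.027615+0.529023i

Re=0.0276 Im=0.5290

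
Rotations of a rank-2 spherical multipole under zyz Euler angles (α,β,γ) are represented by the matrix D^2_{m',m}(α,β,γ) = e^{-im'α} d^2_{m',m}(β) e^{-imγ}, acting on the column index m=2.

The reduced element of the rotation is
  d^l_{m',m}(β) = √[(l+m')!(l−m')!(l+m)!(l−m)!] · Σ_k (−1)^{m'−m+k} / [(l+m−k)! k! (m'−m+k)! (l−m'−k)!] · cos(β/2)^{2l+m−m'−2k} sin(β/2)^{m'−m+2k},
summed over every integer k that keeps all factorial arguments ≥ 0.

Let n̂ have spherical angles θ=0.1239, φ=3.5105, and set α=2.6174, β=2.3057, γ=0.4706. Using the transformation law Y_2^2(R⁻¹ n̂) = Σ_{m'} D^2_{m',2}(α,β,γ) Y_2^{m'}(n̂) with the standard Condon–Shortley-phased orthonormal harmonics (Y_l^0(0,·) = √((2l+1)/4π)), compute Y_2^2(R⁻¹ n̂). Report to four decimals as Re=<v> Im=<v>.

Need the full column D^2_{m',2} for m'=−2..2 at α=2.6174, β=2.3057, γ=0.4706.
cos(β/2)=0.405884, sin(β/2)=0.913924
d^2_{-2,2}: single k=4 term ⇒ +0.697656;  D = -0.283705-0.637366i
d^2_{-1,2}: single k=3 term ⇒ +0.619674;  D = -0.065195+0.616235i
d^2_{0,2}: single k=2 term ⇒ +0.337055;  D = +0.198464-0.272430i
d^2_{1,2}: single k=1 term ⇒ +0.122221;  D = -0.111748+0.049503i
d^2_{2,2}: single k=0 term ⇒ +0.027140;  D = +0.026984+0.002903i
Y_2^{m'}(θ=0.1239,φ=3.5105) and Σ D·Y over m':
  (-0.2837-0.6374i)·(+0.0044-0.0040i)  (-0.0652+0.6162i)·(-0.0884+0.0342i)  (+0.1985-0.2724i)·(+0.6163+0.0000i)  (-0.1117+0.0495i)·(+0.0884+0.0342i)  (+0.0270+0.0029i)·(+0.0044+0.0040i)
Y_2^2(R⁻¹ n̂) = +0.091801-0.225570i

Re=0.0918 Im=-0.2256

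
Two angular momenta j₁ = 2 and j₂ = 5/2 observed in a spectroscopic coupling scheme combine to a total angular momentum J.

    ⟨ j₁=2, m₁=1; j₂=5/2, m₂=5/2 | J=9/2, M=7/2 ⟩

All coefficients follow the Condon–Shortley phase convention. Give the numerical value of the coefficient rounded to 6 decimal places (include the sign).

j₁+j₂−J=0  J+j₁−j₂=4  J−j₁+j₂=5  j₁+j₂+J+1=10
(j₁±m₁, j₂±m₂, J±M) = (3,1,5,0,8,1)
P² = 230400
sum k=0..0:
  [0] +1/720 = 1/720
S = 1/720
C² = P²·S² = 4/9 ; C = +0.666667

+0.666667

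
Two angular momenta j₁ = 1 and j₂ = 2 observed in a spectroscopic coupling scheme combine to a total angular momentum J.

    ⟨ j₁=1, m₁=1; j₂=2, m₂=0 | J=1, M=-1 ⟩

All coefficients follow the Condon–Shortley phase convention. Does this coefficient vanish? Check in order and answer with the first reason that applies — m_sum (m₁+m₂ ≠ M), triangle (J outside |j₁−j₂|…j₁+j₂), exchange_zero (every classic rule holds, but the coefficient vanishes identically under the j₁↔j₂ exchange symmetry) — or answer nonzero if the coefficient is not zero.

m_sum

m-sum: m₁+m₂ = 1+0 = 1, M = -1  ✗ ⇒ coefficient is 0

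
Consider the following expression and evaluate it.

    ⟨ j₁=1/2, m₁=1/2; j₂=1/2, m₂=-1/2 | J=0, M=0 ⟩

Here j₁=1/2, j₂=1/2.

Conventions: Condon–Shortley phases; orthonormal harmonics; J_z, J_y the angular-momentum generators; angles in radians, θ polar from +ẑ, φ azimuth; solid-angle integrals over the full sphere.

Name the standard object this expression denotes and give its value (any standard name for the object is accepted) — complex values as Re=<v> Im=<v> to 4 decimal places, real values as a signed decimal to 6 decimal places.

This is a Clebsch–Gordan (vector-coupling) coefficient.
triangle: 1!·0!·0!/2! = 1/2
(j±m)!: 1!·0!·0!·1!·0!·0! = 1
prefactor² = (2J+1)·Δ·N² = 1/2
  k=0: +1/(0!·1!·0!·0!·0!·0!) = 1
Σ = 1  ⇒  CG² = 1/2·1² = 1/2
CG = +√(1/2) = +0.707107

Clebsch–Gordan coefficient, +√(1/2) ≈ +0.707107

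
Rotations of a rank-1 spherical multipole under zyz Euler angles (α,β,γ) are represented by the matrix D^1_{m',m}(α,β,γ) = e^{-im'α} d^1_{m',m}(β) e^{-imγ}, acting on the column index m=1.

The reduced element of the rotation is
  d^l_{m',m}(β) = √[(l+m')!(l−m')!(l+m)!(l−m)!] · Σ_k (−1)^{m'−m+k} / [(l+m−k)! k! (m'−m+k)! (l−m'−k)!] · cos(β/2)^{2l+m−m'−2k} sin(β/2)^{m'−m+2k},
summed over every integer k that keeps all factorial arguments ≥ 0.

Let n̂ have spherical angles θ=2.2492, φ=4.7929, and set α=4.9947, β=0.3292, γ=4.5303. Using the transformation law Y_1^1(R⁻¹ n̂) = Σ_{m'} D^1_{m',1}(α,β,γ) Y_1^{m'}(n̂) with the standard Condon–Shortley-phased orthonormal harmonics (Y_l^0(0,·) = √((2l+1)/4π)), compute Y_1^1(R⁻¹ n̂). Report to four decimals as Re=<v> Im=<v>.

Re=0.0048 Im=-0.3240

Need the full column D^1_{m',1} for m'=−1..1 at α=4.9947, β=0.3292, γ=4.5303.
cos(β/2)=0.986484, sin(β/2)=0.163858
d^1_{-1,1}: single k=2 term ⇒ +0.026849;  D = +0.024006+0.012025i
d^1_{0,1}: single k=1 term ⇒ +0.228598;  D = -0.041395+0.224819i
d^1_{1,1}: single k=0 term ⇒ +0.973151;  D = -0.968267+0.097368i
Y_1^{m'}(θ=2.2492,φ=4.7929) and Σ D·Y over m':
  (+0.0240+0.0120i)·(+0.0216+0.2681i)  (-0.0414+0.2248i)·(-0.3066+0.0000i)  (-0.9683+0.0974i)·(-0.0216+0.2681i)
Y_1^1(R⁻¹ n̂) = +0.004828-0.323958i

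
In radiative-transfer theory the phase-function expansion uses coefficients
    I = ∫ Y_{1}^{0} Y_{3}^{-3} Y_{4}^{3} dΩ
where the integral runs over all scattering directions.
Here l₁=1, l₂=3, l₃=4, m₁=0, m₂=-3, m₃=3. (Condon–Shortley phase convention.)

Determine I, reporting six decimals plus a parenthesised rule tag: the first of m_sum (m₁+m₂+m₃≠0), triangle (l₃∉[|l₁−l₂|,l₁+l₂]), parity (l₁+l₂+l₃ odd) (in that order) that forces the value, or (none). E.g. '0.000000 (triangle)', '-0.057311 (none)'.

-0.162868 (none)

m-sum 0 ✓  L=8 even ✓  2≤4≤4 ✓
Π(2lᵢ+1) = 3×7×9 = 189
triangle coeff Δ(1,3,4) = 1/252
Σ_t [0,0]: t=0:+1/36 = 1/36
(3j)²=4/63 [(1 3 4; 0 0 0)], sign=+1
Σ_t [0,0]: t=0:+1/720 = 1/720
(3j)²=1/36 [(1 3 4; 0 -3 3)], sign=-1
⇒ 4πI² = 1/3
I = (-1)√(1/3/(4π)) = -0.16286750
No selection rule forces the value: the integral is nonzero (none).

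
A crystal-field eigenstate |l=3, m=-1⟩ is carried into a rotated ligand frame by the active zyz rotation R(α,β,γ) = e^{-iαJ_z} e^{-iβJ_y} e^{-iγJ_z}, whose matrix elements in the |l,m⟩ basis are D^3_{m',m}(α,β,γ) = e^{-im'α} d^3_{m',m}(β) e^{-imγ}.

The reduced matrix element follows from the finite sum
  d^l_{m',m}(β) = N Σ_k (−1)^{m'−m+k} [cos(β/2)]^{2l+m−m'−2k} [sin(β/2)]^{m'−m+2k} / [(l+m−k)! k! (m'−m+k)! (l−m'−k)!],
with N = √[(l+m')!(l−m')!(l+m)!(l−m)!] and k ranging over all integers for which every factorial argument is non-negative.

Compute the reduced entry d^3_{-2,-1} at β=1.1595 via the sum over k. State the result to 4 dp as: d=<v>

d^3_{-2,-1}(β=1.1595) via the finite sum:
With c≡cos(β/2)=0.836600 and s≡sin(β/2)=0.547815, N=[1·120·2·24]^{1/2}=75.894664
Admissible k: 1..2 (factorial args all ≥0)
  k=1: (−1)^0·75.8947/(24)·0.8366^5·0.5478^1 = +0.709941
  k=2: (−1)^1·75.8947/(12)·0.8366^3·0.5478^3 = -0.608814
d^3_{-2,-1}(1.1595) = +0.709941 -0.608814 = +0.101127

d=0.1011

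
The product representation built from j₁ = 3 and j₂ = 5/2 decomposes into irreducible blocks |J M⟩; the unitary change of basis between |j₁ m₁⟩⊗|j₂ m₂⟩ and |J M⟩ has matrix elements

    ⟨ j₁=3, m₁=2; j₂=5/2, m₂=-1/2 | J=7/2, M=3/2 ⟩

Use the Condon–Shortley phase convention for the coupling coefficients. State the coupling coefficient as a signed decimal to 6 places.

+√(2/21) = +0.308607

triangle: 2!×4!×3!/10! = 288/3628800
(j±m)!: 5!×1!×2!×3!×5!×2! = 345600
prefactor² = (2J+1)×Δ×N² = 1536/7
  k=0: +1/(0!×2!×1!×2!×3!×1!) = 1/24
  k=1: −1/(1!×1!×0!×1!×4!×2!) = -1/48
Σ = 1/48  ⇒  CG² = 1536/7×(1/48)² = 2/21
CG = +√(2/21) = +0.308607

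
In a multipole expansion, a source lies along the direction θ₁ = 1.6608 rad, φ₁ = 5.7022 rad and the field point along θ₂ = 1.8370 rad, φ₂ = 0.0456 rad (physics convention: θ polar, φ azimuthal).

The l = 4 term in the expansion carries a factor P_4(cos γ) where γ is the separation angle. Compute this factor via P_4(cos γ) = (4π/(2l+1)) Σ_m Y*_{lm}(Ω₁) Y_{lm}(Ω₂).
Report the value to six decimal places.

-0.227074

Addition theorem: P_4(cos γ) = (4π/9) Σ_m Y*_{lm}(Ω₁) Y_{lm}(Ω₂), m = −4…4:
  m=-4: (-0.297794, -0.317651) × (0.377040, -0.069545) = (-0.134371, -0.099057)  (running Σ = (-0.134371, -0.099057))
  m=-3: (0.019040, 0.109499) × (-0.292932, 0.040325) = (-0.009993, -0.031308)  (running Σ = (-0.144364, -0.130365))
  m=-2: (-0.124450, 0.287256) × (-0.159863, 0.014620) = (0.015695, -0.047741)  (running Σ = (-0.128669, -0.178106))
  m=-1: (0.104202, -0.068417) × (0.301733, -0.013769) = (0.030499, -0.022078)  (running Σ = (-0.098170, -0.200184))
  m=0: (0.291960, -0.000000) × (0.115459, 0.000000) = (0.033709, 0.000000)  (running Σ = (-0.064460, -0.200184))
  m=1: (-0.104202, -0.068417) × (-0.301733, -0.013769) = (0.030499, 0.022078)  (running Σ = (-0.033961, -0.178106))
  m=2: (-0.124450, -0.287256) × (-0.159863, -0.014620) = (0.015695, 0.047741)  (running Σ = (-0.018266, -0.130365))
  m=3: (-0.019040, 0.109499) × (0.292932, 0.040325) = (-0.009993, 0.031308)  (running Σ = (-0.028259, -0.099057))
  m=4: (-0.297794, 0.317651) × (0.377040, 0.069545) = (-0.134371, 0.099057)  (running Σ = (-0.162630, 0.000000))
Total Σ_m = (-0.162630, 0.000000). Multiply by 1.396263: (-0.227074, 0.000000). P_4(cos γ) = -0.227074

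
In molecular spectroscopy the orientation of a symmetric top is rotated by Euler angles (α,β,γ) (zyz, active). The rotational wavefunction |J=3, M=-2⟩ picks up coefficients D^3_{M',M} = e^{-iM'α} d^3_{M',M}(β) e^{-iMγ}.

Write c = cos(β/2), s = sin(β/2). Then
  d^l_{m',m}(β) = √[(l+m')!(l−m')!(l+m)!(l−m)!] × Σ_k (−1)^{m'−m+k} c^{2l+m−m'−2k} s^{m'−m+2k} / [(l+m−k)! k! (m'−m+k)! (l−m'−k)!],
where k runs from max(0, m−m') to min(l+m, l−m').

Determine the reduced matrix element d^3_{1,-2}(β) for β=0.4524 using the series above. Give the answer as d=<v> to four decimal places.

d=-0.0643

d^3_{1,-2}(β=0.4524) via the finite sum:
Half-angle: c=0.974526, s=0.224276. N=√(24·2·1·120)=75.894664
k: max(0,(-2)−(1))=0 … min(3+(-2),3−(1))=1
  k=0: (−1)^3·75.8947/(12)·0.9745^3·0.2243^3 = -0.066033
  k=1: (−1)^4·75.8947/(24)·0.9745^1·0.2243^5 = +0.001749
d^3_{1,-2}(0.4524) = -0.066033 +0.001749 = -0.064284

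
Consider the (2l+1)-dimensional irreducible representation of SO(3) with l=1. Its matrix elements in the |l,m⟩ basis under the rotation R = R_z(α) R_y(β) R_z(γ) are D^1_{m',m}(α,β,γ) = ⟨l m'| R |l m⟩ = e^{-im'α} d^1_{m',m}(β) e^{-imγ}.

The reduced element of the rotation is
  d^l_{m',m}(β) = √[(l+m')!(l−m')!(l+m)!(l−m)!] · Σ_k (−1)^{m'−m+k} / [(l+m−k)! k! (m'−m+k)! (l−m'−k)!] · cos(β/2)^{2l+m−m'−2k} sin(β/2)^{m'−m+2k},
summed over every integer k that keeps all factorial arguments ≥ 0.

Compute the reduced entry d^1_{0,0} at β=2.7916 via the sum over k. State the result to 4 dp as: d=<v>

d^1_{0,0}(β=2.7916) via the finite sum:
With c≡cos(β/2)=0.174105 and s≡sin(β/2)=0.984727, N=[1·1·1·1]^{1/2}=1.000000
k∈{0,1} keeps every argument non-negative
  k=0: (−1)^0·1.0000/(1)·0.1741^2·0.9847^0 = +0.030312
  k=1: (−1)^1·1.0000/(1)·0.1741^0·0.9847^2 = -0.969688
d^1_{0,0}(2.7916) = +0.030312 -0.969688 = -0.939375

d=-0.9394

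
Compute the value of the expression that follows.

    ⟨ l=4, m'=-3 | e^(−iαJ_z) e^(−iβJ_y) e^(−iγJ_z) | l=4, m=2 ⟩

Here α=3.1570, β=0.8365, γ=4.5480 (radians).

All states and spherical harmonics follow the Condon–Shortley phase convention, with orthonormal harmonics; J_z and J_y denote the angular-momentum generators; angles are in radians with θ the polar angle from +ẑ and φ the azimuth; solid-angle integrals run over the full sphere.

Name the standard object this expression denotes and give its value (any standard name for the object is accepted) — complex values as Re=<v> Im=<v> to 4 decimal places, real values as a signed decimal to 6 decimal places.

Wigner D-matrix element, Re=0.0823 Im=0.0324

This is a Wigner D-matrix element — the rotation-matrix element ⟨l m'| R(α,β,γ) |l m⟩ in the angular-momentum basis.
D^4_{-3,2}(3.1570,0.8365,4.5480) = e^{-i·-3·3.1570}·d^4_{-3,2}(0.8365)·e^{-i·2·4.5480}. Compute d first:
Half-angle: c=0.913801, s=0.406162. N=√(1·5040·720·2)=2693.993318
The bounds max(0,m−m')=5 and min(l+m,l−m')=6 give 2 terms
  k=5: (−1)^0·2693.9933/(240)·0.9138^3·0.4062^5 = +0.094675
  k=6: (−1)^1·2693.9933/(720)·0.9138^1·0.4062^7 = -0.006235
d^4_{-3,2}(0.8365) = +0.094675 -0.006235 = +0.088441
D = (-0.998932-0.046206i)·(+0.088441)·(-0.946438-0.322887i) = +0.082295+0.032393i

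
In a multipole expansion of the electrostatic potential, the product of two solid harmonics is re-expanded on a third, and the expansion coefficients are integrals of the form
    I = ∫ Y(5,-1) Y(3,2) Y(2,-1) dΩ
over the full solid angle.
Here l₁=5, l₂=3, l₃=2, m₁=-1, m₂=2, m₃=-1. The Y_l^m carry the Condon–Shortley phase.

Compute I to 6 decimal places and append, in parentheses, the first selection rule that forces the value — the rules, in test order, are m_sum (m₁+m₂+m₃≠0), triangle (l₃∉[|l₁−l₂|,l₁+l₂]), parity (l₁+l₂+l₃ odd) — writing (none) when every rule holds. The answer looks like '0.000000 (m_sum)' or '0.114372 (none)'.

-0.117387 (none)

m-sum 0 ✓  L=10 even ✓  2≤2≤8 ✓
Π(2lᵢ+1) = 11×7×5 = 385
triangle coeff Δ(5,3,2) = 1/2310
Σ_t [3,3]: t=3:−1/144 = -1/144
(3j)²=10/231 [(5 3 2; 0 0 0)], sign=-1
Σ_t [5,5]: t=5:−1/720 = -1/720
(3j)²=4/385 [(5 3 2; -1 2 -1)], sign=+1
⇒ 4πI² = 40/231
I = (-1)√(40/231/(4π)) = -0.11738675
No selection rule forces the value: the integral is nonzero (none).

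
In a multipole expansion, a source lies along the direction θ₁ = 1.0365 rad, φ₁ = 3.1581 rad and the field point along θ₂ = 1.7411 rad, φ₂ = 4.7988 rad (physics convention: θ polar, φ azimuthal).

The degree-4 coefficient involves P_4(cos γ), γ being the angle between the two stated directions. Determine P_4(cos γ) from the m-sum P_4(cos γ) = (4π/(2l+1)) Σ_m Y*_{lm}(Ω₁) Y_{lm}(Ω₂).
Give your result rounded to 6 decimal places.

0.297522

Addition theorem: P_4(cos γ) = (4π/9) Σ_m Y*_{lm}(Ω₁) Y_{lm}(Ω₂), m = −4…4:
  [-4]  conj(Y_{4,-4})(Ω₁) = +0.242247+0.016019i ; Y_{4,-4}(Ω₂) = +0.392785-0.141442i ; Δ = +0.097417-0.027972i
  [-3]  conj(Y_{4,-3})(Ω₁) = -0.405809-0.020113i ; Y_{4,-3}(Ω₂) = +0.052053+0.196276i ; Δ = -0.017176-0.080698i
  [-2]  conj(Y_{4,-2})(Ω₁) = +0.201887+0.006668i ; Y_{4,-2}(Ω₂) = +0.255718-0.044639i ; Δ = +0.051924-0.007307i
  [-1]  conj(Y_{4,-1})(Ω₁) = +0.245609+0.004055i ; Y_{4,-1}(Ω₂) = +0.019088+0.220346i ; Δ = +0.003795+0.054196i
  [+0]  conj(Y_{4,0})(Ω₁) = -0.256633-0.000000i ; Y_{4,0}(Ω₂) = +0.229254+0.000000i ; Δ = -0.058834-0.000000i
  [+1]  conj(Y_{4,1})(Ω₁) = -0.245609+0.004055i ; Y_{4,1}(Ω₂) = -0.019088+0.220346i ; Δ = +0.003795-0.054196i
  [+2]  conj(Y_{4,2})(Ω₁) = +0.201887-0.006668i ; Y_{4,2}(Ω₂) = +0.255718+0.044639i ; Δ = +0.051924+0.007307i
  [+3]  conj(Y_{4,3})(Ω₁) = +0.405809-0.020113i ; Y_{4,3}(Ω₂) = -0.052053+0.196276i ; Δ = -0.017176+0.080698i
  [+4]  conj(Y_{4,4})(Ω₁) = +0.242247-0.016019i ; Y_{4,4}(Ω₂) = +0.392785+0.141442i ; Δ = +0.097417+0.027972i
Accumulated sum +0.213084+0.000000i; after 4π/(2l+1) scaling, +0.297522+0.000000i ⇒ P_4 = 0.297522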